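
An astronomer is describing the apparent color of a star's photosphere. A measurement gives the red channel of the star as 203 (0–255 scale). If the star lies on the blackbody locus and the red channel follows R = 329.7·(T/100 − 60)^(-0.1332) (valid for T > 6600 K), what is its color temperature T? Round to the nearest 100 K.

9800 K

(t − 60)^(-0.1332) = 203/329.7 = 0.61571.
t − 60 = 0.61571^(1/-0.1332) = 0.61571^(-7.508) = 38.129, so t = 98.129.
T = 100·t = 9813 K → 9800 K to the nearest 100 K.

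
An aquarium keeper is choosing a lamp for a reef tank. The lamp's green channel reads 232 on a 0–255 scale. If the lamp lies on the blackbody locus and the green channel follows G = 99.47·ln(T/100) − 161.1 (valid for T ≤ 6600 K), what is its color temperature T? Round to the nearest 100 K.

ln t = (232 + 161.1) / 99.47 = 3.9519.
t = e^3.9519 = 52.036.
T = 100·t = 5204 K → 5200 K to the nearest 100 K.

5200 K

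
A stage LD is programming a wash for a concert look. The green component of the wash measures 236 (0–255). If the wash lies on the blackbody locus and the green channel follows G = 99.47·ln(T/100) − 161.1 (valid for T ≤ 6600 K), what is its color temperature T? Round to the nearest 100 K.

5400 K

ln t = (236 + 161.1) / 99.47 = 3.9922.
t = e^3.9922 = 54.172.
T = 100·t = 5417 K → 5400 K to the nearest 100 K.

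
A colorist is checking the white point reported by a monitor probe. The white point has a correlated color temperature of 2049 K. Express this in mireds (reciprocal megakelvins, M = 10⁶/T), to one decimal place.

M = 10⁶ / 2049 = 488.043 → 488.0 mireds.

488.0 mireds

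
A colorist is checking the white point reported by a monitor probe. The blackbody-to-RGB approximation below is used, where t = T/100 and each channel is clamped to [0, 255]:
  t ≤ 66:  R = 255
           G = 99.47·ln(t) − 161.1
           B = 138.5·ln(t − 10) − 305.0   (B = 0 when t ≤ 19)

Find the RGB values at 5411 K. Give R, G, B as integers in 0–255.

t = 5411/100 = 54.11; the t ≤ 66 branch applies.
R = 255 by definition for t ≤ 66.
G = 99.47·ln 54.11 − 161.1 = 99.47·3.9910 − 161.1 = 235.887.
B = 138.5·ln(54.11 − 10) − 305.0 = 138.5·ln 44.11 − 305.0 = 138.5·3.7867 − 305.0 = 219.456.
Rounded: (255, 236, 219).

R=255, G=236, B=219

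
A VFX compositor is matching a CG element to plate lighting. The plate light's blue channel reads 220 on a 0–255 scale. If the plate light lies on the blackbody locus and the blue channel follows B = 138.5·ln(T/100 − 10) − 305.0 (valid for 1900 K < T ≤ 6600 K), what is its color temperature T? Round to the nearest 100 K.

ln(t − 10) = (220 + 305.0) / 138.5 = 3.7906.
t − 10 = e^3.7906 = 44.284, so t = 54.284.
T = 100·t = 5428 K → 5400 K to the nearest 100 K.

5400 K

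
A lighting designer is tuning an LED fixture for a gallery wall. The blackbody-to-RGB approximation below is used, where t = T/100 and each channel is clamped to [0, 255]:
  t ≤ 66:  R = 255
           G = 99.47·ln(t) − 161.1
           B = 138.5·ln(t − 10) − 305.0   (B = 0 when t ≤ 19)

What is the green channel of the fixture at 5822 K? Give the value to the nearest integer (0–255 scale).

243

t = 5822/100 = 58.22; the t ≤ 66 branch applies.
G = 99.47·ln 58.22 − 161.1 = 99.47·4.0642 − 161.1 = 243.169.
Rounded: 243.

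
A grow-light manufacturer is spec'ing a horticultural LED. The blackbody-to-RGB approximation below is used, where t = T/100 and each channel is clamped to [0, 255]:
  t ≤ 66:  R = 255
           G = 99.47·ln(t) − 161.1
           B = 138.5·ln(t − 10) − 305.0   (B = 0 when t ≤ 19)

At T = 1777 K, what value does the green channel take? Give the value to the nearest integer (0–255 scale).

125

t = 1777/100 = 17.77; the t ≤ 66 branch applies.
G = 99.47·ln 17.77 − 161.1 = 99.47·2.8775 − 161.1 = 125.126.
Rounded: 125.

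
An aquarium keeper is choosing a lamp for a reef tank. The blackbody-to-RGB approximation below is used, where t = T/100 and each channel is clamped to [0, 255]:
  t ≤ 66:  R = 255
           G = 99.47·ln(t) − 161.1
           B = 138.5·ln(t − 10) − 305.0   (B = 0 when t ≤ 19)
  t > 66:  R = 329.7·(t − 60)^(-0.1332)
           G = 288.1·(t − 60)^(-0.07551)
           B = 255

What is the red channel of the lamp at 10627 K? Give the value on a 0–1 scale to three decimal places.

t = 10627/100 = 106.27; the t > 66 branch applies.
R = 329.7·(106.27 − 60)^(-0.1332) = 329.7·46.27^(-0.1332) = 329.7·0.60004 = 197.834.
On a 0–1 scale: 197.834/255 = 0.7758 → 0.776.

0.776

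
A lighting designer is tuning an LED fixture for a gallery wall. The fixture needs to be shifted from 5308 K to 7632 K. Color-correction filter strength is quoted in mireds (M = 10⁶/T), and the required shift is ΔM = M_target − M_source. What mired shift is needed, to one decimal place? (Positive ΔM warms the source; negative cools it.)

M_source = 10⁶/5308 = 188.395; M_target = 10⁶/7632 = 131.027.
ΔM = 131.027 − 188.395 = -57.368 → -57.4 mireds, a cooling shift.

-57.4 mireds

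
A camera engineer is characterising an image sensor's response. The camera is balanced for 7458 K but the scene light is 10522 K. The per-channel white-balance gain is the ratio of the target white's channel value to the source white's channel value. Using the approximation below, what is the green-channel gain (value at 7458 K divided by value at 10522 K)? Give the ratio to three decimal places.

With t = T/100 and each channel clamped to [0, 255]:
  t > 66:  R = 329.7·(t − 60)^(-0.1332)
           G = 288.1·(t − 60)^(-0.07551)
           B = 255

1.089

At 10522 K (t = 105.22):
  G = 288.1·(105.22 − 60)^(-0.07551) = 288.1·45.22^(-0.07551) = 288.1·0.74990 = 216.048.
At 7458 K (t = 74.58):
  G = 288.1·(74.58 − 60)^(-0.07551) = 288.1·14.58^(-0.07551) = 288.1·0.81682 = 235.325.
Gain = 235.325 / 216.048 = 1.0892 → 1.089.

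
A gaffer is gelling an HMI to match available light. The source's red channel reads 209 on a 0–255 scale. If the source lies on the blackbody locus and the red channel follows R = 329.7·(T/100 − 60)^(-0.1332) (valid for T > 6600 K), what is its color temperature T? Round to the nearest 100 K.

(t − 60)^(-0.1332) = 209/329.7 = 0.63391.
t − 60 = 0.63391^(1/-0.1332) = 0.63391^(-7.508) = 30.639, so t = 90.639.
T = 100·t = 9064 K → 9100 K to the nearest 100 K.

9100 K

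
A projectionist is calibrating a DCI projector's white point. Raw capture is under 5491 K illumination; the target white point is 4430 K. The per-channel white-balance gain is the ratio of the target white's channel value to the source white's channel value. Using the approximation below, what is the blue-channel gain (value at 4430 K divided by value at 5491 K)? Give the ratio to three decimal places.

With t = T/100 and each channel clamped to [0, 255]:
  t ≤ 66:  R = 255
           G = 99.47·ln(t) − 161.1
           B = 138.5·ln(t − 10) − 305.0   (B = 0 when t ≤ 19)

At 5491 K (t = 54.91):
  B = 138.5·ln(54.91 − 10) − 305.0 = 138.5·ln 44.91 − 305.0 = 138.5·3.8047 − 305.0 = 221.945.
At 4430 K (t = 44.3):
  B = 138.5·ln(44.3 − 10) − 305.0 = 138.5·ln 34.3 − 305.0 = 138.5·3.5351 − 305.0 = 184.618.
Gain = 184.618 / 221.945 = 0.8318 → 0.832.

0.832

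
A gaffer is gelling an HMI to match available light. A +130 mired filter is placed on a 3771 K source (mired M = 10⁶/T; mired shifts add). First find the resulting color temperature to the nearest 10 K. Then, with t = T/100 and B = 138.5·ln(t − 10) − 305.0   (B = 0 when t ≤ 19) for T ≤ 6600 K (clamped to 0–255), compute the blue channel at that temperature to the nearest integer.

73

M_in = 10⁶/3771 = 265.18; M_out = 265.18 + (+130) = 395.18.
T_out = 10⁶/395.18 = 2530.5 K → 2530 K; t = 25.3.
B = 138.5·ln(25.3 − 10) − 305.0 = 138.5·ln 15.3 − 305.0 = 138.5·2.7279 − 305.0 = 72.808.
Rounded: 73.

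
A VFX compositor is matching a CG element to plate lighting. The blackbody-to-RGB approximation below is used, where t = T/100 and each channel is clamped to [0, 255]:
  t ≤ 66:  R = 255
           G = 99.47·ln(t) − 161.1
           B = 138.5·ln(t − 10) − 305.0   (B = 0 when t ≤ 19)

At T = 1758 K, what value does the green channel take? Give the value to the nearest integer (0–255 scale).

t = 1758/100 = 17.58; the t ≤ 66 branch applies.
G = 99.47·ln 17.58 − 161.1 = 99.47·2.8668 − 161.1 = 124.057.
Rounded: 124.

124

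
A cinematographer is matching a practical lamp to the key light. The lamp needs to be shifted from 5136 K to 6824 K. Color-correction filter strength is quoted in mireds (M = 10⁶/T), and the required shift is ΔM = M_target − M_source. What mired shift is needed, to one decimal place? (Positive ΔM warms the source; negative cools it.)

-48.2 mireds

M_source = 10⁶/5136 = 194.704; M_target = 10⁶/6824 = 146.542.
ΔM = 146.542 − 194.704 = -48.162 → -48.2 mireds, a cooling shift.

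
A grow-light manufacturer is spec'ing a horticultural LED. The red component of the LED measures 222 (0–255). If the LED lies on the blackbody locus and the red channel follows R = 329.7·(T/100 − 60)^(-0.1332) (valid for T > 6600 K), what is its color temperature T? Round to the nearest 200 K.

8000 K

(t − 60)^(-0.1332) = 222/329.7 = 0.67334.
t − 60 = 0.67334^(1/-0.1332) = 0.67334^(-7.508) = 19.478, so t = 79.478.
T = 100·t = 7948 K → 8000 K to the nearest 200 K.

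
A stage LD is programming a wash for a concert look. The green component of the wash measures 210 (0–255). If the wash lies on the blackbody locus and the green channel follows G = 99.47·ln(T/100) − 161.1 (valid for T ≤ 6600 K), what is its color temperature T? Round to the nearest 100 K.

4200 K

ln t = (210 + 161.1) / 99.47 = 3.7308.
t = e^3.7308 = 41.711.
T = 100·t = 4171 K → 4200 K to the nearest 100 K.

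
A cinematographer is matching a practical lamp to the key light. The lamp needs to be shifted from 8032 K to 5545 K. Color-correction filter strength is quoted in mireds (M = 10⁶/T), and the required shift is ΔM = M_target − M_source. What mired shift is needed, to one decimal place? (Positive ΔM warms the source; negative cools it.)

M_source = 10⁶/8032 = 124.502; M_target = 10⁶/5545 = 180.343.
ΔM = 180.343 − 124.502 = 55.841 → +55.8 mireds, a warming shift.

+55.8 mireds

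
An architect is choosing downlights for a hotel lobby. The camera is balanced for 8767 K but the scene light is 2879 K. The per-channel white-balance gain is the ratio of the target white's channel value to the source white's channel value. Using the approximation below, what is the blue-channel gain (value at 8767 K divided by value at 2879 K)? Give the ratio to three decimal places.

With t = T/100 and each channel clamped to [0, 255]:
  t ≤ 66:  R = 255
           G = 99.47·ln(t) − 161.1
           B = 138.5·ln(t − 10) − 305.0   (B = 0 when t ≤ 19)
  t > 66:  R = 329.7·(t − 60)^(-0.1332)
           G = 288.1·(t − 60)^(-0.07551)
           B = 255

2.518

At 2879 K (t = 28.79):
  B = 138.5·ln(28.79 − 10) − 305.0 = 138.5·ln 18.79 − 305.0 = 138.5·2.9333 − 305.0 = 101.265.
At 8767 K (t = 87.67):
  B = 255 by definition for t > 66.
Gain = 255.000 / 101.265 = 2.5181 → 2.518.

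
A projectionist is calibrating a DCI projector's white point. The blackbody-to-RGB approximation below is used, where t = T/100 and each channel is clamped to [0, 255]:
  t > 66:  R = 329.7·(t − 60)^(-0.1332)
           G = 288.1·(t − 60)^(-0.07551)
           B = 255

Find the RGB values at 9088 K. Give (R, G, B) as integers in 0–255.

t = 9088/100 = 90.88; the t > 66 branch applies.
R = 329.7·(90.88 − 60)^(-0.1332) = 329.7·30.88^(-0.1332) = 329.7·0.63325 = 208.782.
G = 288.1·(90.88 − 60)^(-0.07551) = 288.1·30.88^(-0.07551) = 288.1·0.77182 = 222.361.
B = 255 by definition for t > 66.
Rounded: (209, 222, 255).

(209, 222, 255)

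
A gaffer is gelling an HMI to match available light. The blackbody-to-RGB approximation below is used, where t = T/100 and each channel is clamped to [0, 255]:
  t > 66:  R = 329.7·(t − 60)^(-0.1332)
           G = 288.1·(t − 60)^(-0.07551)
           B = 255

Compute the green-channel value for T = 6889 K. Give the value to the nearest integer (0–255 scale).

244

t = 6889/100 = 68.89; the t > 66 branch applies.
G = 288.1·(68.89 − 60)^(-0.07551) = 288.1·8.89^(-0.07551) = 288.1·0.84791 = 244.282.
Rounded: 244.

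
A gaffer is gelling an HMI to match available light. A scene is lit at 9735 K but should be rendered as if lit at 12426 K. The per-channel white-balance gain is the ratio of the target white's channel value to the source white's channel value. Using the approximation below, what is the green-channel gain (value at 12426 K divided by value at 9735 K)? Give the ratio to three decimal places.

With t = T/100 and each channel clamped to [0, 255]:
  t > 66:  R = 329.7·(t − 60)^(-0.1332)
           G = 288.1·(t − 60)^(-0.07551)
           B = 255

0.960

At 9735 K (t = 97.35):
  G = 288.1·(97.35 − 60)^(-0.07551) = 288.1·37.35^(-0.07551) = 288.1·0.76081 = 219.189.
At 12426 K (t = 124.26):
  G = 288.1·(124.26 − 60)^(-0.07551) = 288.1·64.26^(-0.07551) = 288.1·0.73027 = 210.390.
Gain = 210.390 / 219.189 = 0.9599 → 0.960.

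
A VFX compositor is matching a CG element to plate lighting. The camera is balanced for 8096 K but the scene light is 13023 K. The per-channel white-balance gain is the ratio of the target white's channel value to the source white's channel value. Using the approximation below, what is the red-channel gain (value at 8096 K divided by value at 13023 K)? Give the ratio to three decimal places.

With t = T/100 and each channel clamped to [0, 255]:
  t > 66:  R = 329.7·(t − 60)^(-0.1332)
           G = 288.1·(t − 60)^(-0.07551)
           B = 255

1.175

At 13023 K (t = 130.23):
  R = 329.7·(130.23 − 60)^(-0.1332) = 329.7·70.23^(-0.1332) = 329.7·0.56760 = 187.138.
At 8096 K (t = 80.96):
  R = 329.7·(80.96 − 60)^(-0.1332) = 329.7·20.96^(-0.1332) = 329.7·0.66679 = 219.841.
Gain = 219.841 / 187.138 = 1.1748 → 1.175.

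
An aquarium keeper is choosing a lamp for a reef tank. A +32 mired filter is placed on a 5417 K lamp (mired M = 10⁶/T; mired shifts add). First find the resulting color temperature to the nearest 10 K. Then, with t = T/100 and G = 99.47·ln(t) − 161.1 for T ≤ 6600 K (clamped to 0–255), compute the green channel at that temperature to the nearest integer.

220

M_in = 10⁶/5417 = 184.60; M_out = 184.60 + (+32) = 216.60.
T_out = 10⁶/216.60 = 4616.7 K → 4620 K; t = 46.2.
G = 99.47·ln 46.2 − 161.1 = 99.47·3.8330 − 161.1 = 220.167.
Rounded: 220.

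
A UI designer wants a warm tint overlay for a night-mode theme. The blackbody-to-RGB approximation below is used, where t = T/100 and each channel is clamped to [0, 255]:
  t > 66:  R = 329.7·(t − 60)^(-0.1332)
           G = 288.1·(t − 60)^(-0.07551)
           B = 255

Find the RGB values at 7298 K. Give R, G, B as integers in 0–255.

R=234, G=237, B=255

t = 7298/100 = 72.98; the t > 66 branch applies.
R = 329.7·(72.98 − 60)^(-0.1332) = 329.7·12.98^(-0.1332) = 329.7·0.71074 = 234.332.
G = 288.1·(72.98 − 60)^(-0.07551) = 288.1·12.98^(-0.07551) = 288.1·0.82402 = 237.400.
B = 255 by definition for t > 66.
Rounded: (234, 237, 255).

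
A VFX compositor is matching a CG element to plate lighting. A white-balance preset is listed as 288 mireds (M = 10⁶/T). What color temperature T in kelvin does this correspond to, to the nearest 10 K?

T = 10⁶ / 288 = 3472.22 K → 3470 K.

3470 K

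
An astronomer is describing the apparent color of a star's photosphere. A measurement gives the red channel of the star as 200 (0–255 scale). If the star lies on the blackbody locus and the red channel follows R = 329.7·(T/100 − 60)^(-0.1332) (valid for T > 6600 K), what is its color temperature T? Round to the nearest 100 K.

(t − 60)^(-0.1332) = 200/329.7 = 0.60661.
t − 60 = 0.60661^(1/-0.1332) = 0.60661^(-7.508) = 42.638, so t = 102.638.
T = 100·t = 10264 K → 10300 K to the nearest 100 K.

10300 K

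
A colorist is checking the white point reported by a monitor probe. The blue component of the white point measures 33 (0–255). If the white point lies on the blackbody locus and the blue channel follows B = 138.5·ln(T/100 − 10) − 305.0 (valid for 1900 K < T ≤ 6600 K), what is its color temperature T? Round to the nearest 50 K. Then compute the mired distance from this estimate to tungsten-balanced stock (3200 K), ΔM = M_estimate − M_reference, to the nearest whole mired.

ln(t − 10) = (33 + 305.0) / 138.5 = 2.4404.
t − 10 = e^2.4404 = 11.478, so t = 21.478.
T = 100·t = 2148 K → 2150 K to the nearest 50 K.
M_estimate = 10⁶/2150 = 465.12; M_reference = 10⁶/3200 = 312.50.
ΔM = 465.12 − 312.50 = 152.62 → +153 mireds.

+153 mireds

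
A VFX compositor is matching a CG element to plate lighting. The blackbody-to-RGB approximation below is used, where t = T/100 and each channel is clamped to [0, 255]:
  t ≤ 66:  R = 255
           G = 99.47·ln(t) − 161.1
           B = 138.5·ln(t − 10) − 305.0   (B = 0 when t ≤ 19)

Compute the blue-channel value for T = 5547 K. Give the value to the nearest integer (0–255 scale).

224

t = 5547/100 = 55.47; the t ≤ 66 branch applies.
B = 138.5·ln(55.47 − 10) − 305.0 = 138.5·ln 45.47 − 305.0 = 138.5·3.8171 − 305.0 = 223.662.
Rounded: 224.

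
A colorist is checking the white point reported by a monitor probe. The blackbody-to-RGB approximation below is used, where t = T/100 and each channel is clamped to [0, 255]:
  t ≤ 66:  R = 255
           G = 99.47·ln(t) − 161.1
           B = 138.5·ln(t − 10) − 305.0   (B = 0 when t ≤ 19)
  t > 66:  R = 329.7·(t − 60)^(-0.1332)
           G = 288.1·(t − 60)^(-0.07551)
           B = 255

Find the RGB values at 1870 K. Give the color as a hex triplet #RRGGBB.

t = 1870/100 = 18.7; the t ≤ 66 branch applies.
R = 255 by definition for t ≤ 66.
G = 99.47·ln 18.7 − 161.1 = 99.47·2.9285 − 161.1 = 130.200.
t = 18.7 ≤ 19, so B = 0.
Rounded: (255, 130, 0).
In hex: #FF8200.

#FF8200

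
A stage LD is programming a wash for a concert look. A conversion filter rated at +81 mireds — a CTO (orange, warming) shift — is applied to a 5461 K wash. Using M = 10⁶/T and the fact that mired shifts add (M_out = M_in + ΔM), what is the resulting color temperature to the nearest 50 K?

M_in = 10⁶/5461 = 183.12 mireds.
M_out = 183.12 + (+81) = 264.12 mireds.
T_out = 10⁶/264.12 = 3786.2 K → 3800 K.

3800 K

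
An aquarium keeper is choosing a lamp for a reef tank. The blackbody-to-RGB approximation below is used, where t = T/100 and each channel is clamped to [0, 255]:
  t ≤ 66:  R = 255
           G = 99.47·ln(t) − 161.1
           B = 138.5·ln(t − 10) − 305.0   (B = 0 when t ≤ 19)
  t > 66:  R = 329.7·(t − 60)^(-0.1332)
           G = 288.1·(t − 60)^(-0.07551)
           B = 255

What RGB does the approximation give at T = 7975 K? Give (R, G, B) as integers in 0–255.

t = 7975/100 = 79.75; the t > 66 branch applies.
R = 329.7·(79.75 − 60)^(-0.1332) = 329.7·19.75^(-0.1332) = 329.7·0.67209 = 221.590.
G = 288.1·(79.75 − 60)^(-0.07551) = 288.1·19.75^(-0.07551) = 288.1·0.79831 = 229.993.
B = 255 by definition for t > 66.
Rounded: (222, 230, 255).

(222, 230, 255)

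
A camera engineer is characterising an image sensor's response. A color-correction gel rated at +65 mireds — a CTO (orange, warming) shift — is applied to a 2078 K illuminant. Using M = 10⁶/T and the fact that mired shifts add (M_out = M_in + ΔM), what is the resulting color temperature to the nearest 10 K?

M_in = 10⁶/2078 = 481.23 mireds.
M_out = 481.23 + (+65) = 546.23 mireds.
T_out = 10⁶/546.23 = 1830.7 K → 1830 K.

1830 K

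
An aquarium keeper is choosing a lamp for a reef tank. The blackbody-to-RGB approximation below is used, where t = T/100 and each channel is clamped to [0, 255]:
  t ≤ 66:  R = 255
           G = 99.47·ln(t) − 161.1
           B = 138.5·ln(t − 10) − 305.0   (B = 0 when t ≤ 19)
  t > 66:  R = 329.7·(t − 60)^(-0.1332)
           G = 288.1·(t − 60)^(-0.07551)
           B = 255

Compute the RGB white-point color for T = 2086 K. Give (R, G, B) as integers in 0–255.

t = 2086/100 = 20.86; the t ≤ 66 branch applies.
R = 255 by definition for t ≤ 66.
G = 99.47·ln 20.86 − 161.1 = 99.47·3.0378 − 161.1 = 141.073.
B = 138.5·ln(20.86 − 10) − 305.0 = 138.5·ln 10.86 − 305.0 = 138.5·2.3851 − 305.0 = 25.334.
Rounded: (255, 141, 25).

(255, 141, 25)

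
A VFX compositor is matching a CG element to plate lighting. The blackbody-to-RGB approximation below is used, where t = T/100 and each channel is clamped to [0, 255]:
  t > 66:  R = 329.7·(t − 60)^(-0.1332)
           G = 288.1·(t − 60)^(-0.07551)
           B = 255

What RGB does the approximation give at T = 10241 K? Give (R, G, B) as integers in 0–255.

(200, 217, 255)

t = 10241/100 = 102.41; the t > 66 branch applies.
R = 329.7·(102.41 − 60)^(-0.1332) = 329.7·42.41^(-0.1332) = 329.7·0.60705 = 200.143.
G = 288.1·(102.41 − 60)^(-0.07551) = 288.1·42.41^(-0.07551) = 288.1·0.75355 = 217.097.
B = 255 by definition for t > 66.
Rounded: (200, 217, 255).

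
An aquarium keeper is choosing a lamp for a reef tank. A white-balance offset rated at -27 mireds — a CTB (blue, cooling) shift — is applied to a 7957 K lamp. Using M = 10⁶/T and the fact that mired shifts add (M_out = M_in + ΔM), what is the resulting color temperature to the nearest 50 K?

10150 K

M_in = 10⁶/7957 = 125.68 mireds.
M_out = 125.68 + (-27) = 98.68 mireds.
T_out = 10⁶/98.68 = 10134.2 K → 10150 K.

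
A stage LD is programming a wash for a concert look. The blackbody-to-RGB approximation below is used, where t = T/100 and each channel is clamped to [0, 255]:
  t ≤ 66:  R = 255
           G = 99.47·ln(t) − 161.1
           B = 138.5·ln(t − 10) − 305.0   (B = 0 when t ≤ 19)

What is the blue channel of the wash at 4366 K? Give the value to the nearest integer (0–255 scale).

182

t = 4366/100 = 43.66; the t ≤ 66 branch applies.
B = 138.5·ln(43.66 − 10) − 305.0 = 138.5·ln 33.66 − 305.0 = 138.5·3.5163 − 305.0 = 182.009.
Rounded: 182.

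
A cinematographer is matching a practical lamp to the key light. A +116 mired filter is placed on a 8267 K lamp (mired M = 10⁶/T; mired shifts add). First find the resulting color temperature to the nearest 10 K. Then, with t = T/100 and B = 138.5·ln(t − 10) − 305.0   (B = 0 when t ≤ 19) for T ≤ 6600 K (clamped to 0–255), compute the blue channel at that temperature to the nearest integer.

M_in = 10⁶/8267 = 120.96; M_out = 120.96 + (+116) = 236.96.
T_out = 10⁶/236.96 = 4220.1 K → 4220 K; t = 42.2.
B = 138.5·ln(42.2 − 10) − 305.0 = 138.5·ln 32.2 − 305.0 = 138.5·3.4720 − 305.0 = 175.867.
Rounded: 176.

176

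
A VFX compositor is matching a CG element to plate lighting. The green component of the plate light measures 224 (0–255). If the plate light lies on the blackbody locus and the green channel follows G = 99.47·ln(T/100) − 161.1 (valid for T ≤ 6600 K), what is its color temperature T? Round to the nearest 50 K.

4800 K

ln t = (224 + 161.1) / 99.47 = 3.8715.
t = e^3.8715 = 48.015.
T = 100·t = 4802 K → 4800 K to the nearest 50 K.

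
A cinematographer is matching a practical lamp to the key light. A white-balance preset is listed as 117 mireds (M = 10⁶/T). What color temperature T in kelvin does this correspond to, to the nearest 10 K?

T = 10⁶ / 117 = 8547.01 K → 8550 K.

8550 K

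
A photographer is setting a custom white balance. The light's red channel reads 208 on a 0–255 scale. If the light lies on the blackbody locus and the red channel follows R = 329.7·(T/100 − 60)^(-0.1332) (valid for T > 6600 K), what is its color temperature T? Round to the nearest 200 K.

(t − 60)^(-0.1332) = 208/329.7 = 0.63088.
t − 60 = 0.63088^(1/-0.1332) = 0.63088^(-7.508) = 31.763, so t = 91.763.
T = 100·t = 9176 K → 9200 K to the nearest 200 K.

9200 K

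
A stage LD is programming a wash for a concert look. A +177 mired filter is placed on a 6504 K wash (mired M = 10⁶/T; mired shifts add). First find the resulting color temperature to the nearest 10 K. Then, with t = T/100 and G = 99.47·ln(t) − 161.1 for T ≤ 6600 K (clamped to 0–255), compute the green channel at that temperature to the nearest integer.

M_in = 10⁶/6504 = 153.75; M_out = 153.75 + (+177) = 330.75.
T_out = 10⁶/330.75 = 3023.4 K → 3020 K; t = 30.2.
G = 99.47·ln 30.2 − 161.1 = 99.47·3.4078 − 161.1 = 177.878.
Rounded: 178.

178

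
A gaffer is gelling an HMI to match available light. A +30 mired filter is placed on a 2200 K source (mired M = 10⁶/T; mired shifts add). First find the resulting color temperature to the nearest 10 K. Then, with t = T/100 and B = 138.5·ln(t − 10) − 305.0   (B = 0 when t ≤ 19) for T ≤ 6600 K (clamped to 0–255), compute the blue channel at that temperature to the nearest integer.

M_in = 10⁶/2200 = 454.55; M_out = 454.55 + (+30) = 484.55.
T_out = 10⁶/484.55 = 2063.8 K → 2060 K; t = 20.6.
B = 138.5·ln(20.6 − 10) − 305.0 = 138.5·ln 10.6 − 305.0 = 138.5·2.3609 − 305.0 = 21.978.
Rounded: 22.

22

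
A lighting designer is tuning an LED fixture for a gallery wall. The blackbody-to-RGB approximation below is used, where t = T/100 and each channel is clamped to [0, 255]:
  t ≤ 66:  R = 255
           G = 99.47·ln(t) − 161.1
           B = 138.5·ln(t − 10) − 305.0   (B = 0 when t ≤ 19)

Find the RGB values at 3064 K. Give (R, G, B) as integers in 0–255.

(255, 179, 114)

t = 3064/100 = 30.64; the t ≤ 66 branch applies.
R = 255 by definition for t ≤ 66.
G = 99.47·ln 30.64 − 161.1 = 99.47·3.4223 − 161.1 = 179.317.
B = 138.5·ln(30.64 − 10) − 305.0 = 138.5·ln 20.64 − 305.0 = 138.5·3.0272 − 305.0 = 114.271.
Rounded: (255, 179, 114).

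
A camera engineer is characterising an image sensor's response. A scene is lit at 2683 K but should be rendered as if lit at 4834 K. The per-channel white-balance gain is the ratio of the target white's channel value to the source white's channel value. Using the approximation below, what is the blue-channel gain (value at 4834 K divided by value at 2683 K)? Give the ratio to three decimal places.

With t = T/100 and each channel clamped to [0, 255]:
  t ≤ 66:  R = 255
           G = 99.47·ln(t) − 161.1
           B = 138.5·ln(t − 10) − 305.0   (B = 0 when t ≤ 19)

2.326

At 2683 K (t = 26.83):
  B = 138.5·ln(26.83 − 10) − 305.0 = 138.5·ln 16.83 − 305.0 = 138.5·2.8232 − 305.0 = 86.008.
At 4834 K (t = 48.34):
  B = 138.5·ln(48.34 − 10) − 305.0 = 138.5·ln 38.34 − 305.0 = 138.5·3.6465 − 305.0 = 200.039.
Gain = 200.039 / 86.008 = 2.3258 → 2.326.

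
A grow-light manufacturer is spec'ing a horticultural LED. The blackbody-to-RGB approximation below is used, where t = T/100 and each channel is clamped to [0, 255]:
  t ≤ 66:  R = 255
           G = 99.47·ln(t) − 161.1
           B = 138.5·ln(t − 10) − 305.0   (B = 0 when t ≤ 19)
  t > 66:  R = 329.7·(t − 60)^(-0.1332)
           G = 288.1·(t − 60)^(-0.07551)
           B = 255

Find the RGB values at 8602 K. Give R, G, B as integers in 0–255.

t = 8602/100 = 86.02; the t > 66 branch applies.
R = 329.7·(86.02 − 60)^(-0.1332) = 329.7·26.02^(-0.1332) = 329.7·0.64786 = 213.599.
G = 288.1·(86.02 − 60)^(-0.07551) = 288.1·26.02^(-0.07551) = 288.1·0.78186 = 225.254.
B = 255 by definition for t > 66.
Rounded: (214, 225, 255).

R=214, G=225, B=255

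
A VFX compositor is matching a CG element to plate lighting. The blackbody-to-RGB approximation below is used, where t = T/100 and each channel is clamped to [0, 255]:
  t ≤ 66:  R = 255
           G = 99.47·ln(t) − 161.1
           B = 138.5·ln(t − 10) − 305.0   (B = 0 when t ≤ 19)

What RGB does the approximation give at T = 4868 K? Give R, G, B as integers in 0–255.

t = 4868/100 = 48.68; the t ≤ 66 branch applies.
R = 255 by definition for t ≤ 66.
G = 99.47·ln 48.68 − 161.1 = 99.47·3.8853 − 161.1 = 225.368.
B = 138.5·ln(48.68 − 10) − 305.0 = 138.5·ln 38.68 − 305.0 = 138.5·3.6553 − 305.0 = 201.262.
Rounded: (255, 225, 201).

R=255, G=225, B=201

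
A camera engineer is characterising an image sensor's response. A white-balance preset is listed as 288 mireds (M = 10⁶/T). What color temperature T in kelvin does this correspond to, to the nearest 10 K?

3470 K

T = 10⁶ / 288 = 3472.22 K → 3470 K.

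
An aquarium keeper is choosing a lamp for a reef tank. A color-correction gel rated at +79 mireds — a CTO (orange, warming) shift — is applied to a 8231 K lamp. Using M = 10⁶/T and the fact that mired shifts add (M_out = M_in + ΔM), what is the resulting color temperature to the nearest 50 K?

M_in = 10⁶/8231 = 121.49 mireds.
M_out = 121.49 + (+79) = 200.49 mireds.
T_out = 10⁶/200.49 = 4987.7 K → 5000 K.

5000 K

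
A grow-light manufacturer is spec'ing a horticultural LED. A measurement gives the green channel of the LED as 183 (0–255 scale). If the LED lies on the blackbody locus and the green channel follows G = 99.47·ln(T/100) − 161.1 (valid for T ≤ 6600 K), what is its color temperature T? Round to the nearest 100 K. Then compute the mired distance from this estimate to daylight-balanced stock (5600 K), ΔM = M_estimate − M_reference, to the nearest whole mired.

+134 mireds

ln t = (183 + 161.1) / 99.47 = 3.4593.
t = e^3.4593 = 31.796.
T = 100·t = 3180 K → 3200 K to the nearest 100 K.
M_estimate = 10⁶/3200 = 312.50; M_reference = 10⁶/5600 = 178.57.
ΔM = 312.50 − 178.57 = 133.93 → +134 mireds.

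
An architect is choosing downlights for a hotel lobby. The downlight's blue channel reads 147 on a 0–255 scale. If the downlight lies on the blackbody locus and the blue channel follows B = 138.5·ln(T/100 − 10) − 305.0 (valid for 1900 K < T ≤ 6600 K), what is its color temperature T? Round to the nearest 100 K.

3600 K

ln(t − 10) = (147 + 305.0) / 138.5 = 3.2635.
t − 10 = e^3.2635 = 26.142, so t = 36.142.
T = 100·t = 3614 K → 3600 K to the nearest 100 K.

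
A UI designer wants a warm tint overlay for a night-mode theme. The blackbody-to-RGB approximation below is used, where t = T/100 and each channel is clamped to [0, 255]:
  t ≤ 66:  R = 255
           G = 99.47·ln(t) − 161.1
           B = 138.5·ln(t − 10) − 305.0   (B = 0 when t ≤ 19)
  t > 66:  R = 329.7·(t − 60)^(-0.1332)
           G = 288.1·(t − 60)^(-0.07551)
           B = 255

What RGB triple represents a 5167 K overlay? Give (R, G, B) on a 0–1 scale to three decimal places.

t = 5167/100 = 51.67; the t ≤ 66 branch applies.
R = 255 by definition for t ≤ 66.
G = 99.47·ln 51.67 − 161.1 = 99.47·3.9449 − 161.1 = 231.297.
B = 138.5·ln(51.67 − 10) − 305.0 = 138.5·ln 41.67 − 305.0 = 138.5·3.7298 − 305.0 = 211.575.
Dividing each by 255: (1.0000, 0.9070, 0.8297) → (1.000, 0.907, 0.830).

(1.000, 0.907, 0.830)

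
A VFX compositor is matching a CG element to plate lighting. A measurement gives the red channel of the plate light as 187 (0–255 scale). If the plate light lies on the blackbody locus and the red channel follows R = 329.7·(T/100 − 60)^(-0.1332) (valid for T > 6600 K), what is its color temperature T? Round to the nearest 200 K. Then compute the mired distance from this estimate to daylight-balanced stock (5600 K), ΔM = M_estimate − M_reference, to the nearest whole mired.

-102 mireds

(t − 60)^(-0.1332) = 187/329.7 = 0.56718.
t − 60 = 0.56718^(1/-0.1332) = 0.56718^(-7.508) = 70.620, so t = 130.620.
T = 100·t = 13062 K → 13000 K to the nearest 200 K.
M_estimate = 10⁶/13000 = 76.92; M_reference = 10⁶/5600 = 178.57.
ΔM = 76.92 − 178.57 = -101.65 → -102 mireds.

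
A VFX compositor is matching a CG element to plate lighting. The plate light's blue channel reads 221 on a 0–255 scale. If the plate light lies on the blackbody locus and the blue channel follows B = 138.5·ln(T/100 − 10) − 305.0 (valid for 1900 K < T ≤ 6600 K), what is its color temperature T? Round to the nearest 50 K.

ln(t − 10) = (221 + 305.0) / 138.5 = 3.7978.
t − 10 = e^3.7978 = 44.604, so t = 54.604.
T = 100·t = 5460 K → 5450 K to the nearest 50 K.

5450 K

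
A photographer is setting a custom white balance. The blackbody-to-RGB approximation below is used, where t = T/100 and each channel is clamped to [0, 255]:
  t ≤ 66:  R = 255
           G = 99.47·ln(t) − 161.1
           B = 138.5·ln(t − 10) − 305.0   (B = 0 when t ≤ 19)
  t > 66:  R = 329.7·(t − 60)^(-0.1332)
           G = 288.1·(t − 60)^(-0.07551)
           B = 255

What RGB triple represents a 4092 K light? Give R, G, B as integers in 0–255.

t = 4092/100 = 40.92; the t ≤ 66 branch applies.
R = 255 by definition for t ≤ 66.
G = 99.47·ln 40.92 − 161.1 = 99.47·3.7116 − 161.1 = 208.095.
B = 138.5·ln(40.92 − 10) − 305.0 = 138.5·ln 30.92 − 305.0 = 138.5·3.4314 − 305.0 = 170.249.
Rounded: (255, 208, 170).

R=255, G=208, B=170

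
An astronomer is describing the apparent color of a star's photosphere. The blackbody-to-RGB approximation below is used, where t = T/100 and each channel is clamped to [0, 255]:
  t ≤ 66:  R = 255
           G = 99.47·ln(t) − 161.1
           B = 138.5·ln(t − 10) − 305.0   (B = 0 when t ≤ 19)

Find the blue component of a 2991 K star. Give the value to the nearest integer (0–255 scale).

t = 2991/100 = 29.91; the t ≤ 66 branch applies.
B = 138.5·ln(29.91 − 10) − 305.0 = 138.5·ln 19.91 − 305.0 = 138.5·2.9912 − 305.0 = 109.284.
Rounded: 109.

109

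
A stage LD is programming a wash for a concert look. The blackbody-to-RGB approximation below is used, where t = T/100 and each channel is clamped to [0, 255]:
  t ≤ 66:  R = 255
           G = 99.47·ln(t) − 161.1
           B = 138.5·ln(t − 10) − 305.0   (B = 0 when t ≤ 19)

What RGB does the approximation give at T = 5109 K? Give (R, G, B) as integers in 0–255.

t = 5109/100 = 51.09; the t ≤ 66 branch applies.
R = 255 by definition for t ≤ 66.
G = 99.47·ln 51.09 − 161.1 = 99.47·3.9336 − 161.1 = 230.174.
B = 138.5·ln(51.09 − 10) − 305.0 = 138.5·ln 41.09 − 305.0 = 138.5·3.7158 − 305.0 = 209.633.
Rounded: (255, 230, 210).

(255, 230, 210)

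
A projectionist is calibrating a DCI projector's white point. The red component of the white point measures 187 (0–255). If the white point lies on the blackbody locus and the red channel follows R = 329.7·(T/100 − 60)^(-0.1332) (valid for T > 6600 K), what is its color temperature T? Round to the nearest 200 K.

(t − 60)^(-0.1332) = 187/329.7 = 0.56718.
t − 60 = 0.56718^(1/-0.1332) = 0.56718^(-7.508) = 70.620, so t = 130.620.
T = 100·t = 13062 K → 13000 K to the nearest 200 K.

13000 K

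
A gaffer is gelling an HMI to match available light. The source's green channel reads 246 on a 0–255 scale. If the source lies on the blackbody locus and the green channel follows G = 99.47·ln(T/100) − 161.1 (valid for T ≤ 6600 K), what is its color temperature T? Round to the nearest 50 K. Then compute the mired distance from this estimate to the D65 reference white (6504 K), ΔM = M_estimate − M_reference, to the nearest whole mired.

+13 mireds

ln t = (246 + 161.1) / 99.47 = 4.0927.
t = e^4.0927 = 59.901.
T = 100·t = 5990 K → 6000 K to the nearest 50 K.
M_estimate = 10⁶/6000 = 166.67; M_reference = 10⁶/6504 = 153.75.
ΔM = 166.67 − 153.75 = 12.92 → +13 mireds.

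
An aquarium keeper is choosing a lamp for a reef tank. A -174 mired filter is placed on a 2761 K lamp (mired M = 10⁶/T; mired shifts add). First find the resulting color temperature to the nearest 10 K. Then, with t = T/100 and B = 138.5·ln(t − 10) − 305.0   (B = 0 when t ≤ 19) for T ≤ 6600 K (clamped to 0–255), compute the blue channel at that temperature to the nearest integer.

216

M_in = 10⁶/2761 = 362.19; M_out = 362.19 + (-174) = 188.19.
T_out = 10⁶/188.19 = 5313.8 K → 5310 K; t = 53.1.
B = 138.5·ln(53.1 − 10) − 305.0 = 138.5·ln 43.1 − 305.0 = 138.5·3.7635 − 305.0 = 216.248.
Rounded: 216.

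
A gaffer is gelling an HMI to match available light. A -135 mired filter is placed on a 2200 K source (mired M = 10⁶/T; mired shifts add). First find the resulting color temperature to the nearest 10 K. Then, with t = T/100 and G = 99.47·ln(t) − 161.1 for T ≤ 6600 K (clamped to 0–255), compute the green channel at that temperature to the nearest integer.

181

M_in = 10⁶/2200 = 454.55; M_out = 454.55 + (-135) = 319.55.
T_out = 10⁶/319.55 = 3129.4 K → 3130 K; t = 31.3.
G = 99.47·ln 31.3 − 161.1 = 99.47·3.4436 − 161.1 = 181.437.
Rounded: 181.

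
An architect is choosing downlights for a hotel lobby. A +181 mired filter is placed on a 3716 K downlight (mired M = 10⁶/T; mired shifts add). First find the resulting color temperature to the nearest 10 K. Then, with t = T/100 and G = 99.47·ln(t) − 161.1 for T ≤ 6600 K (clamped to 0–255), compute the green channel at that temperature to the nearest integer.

147

M_in = 10⁶/3716 = 269.11; M_out = 269.11 + (+181) = 450.11.
T_out = 10⁶/450.11 = 2221.7 K → 2220 K; t = 22.2.
G = 99.47·ln 22.2 − 161.1 = 99.47·3.1001 − 161.1 = 147.266.
Rounded: 147.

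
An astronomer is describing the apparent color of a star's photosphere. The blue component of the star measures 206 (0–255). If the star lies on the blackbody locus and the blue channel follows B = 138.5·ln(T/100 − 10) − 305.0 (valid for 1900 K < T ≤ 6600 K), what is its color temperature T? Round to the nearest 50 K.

5000 K

ln(t − 10) = (206 + 305.0) / 138.5 = 3.6895.
t − 10 = e^3.6895 = 40.026, so t = 50.026.
T = 100·t = 5003 K → 5000 K to the nearest 50 K.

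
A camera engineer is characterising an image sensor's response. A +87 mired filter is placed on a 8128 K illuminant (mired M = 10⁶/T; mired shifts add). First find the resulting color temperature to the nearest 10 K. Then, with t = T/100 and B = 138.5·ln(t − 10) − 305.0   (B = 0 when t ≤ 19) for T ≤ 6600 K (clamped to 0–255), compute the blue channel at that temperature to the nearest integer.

M_in = 10⁶/8128 = 123.03; M_out = 123.03 + (+87) = 210.03.
T_out = 10⁶/210.03 = 4761.2 K → 4760 K; t = 47.6.
B = 138.5·ln(47.6 − 10) − 305.0 = 138.5·ln 37.6 − 305.0 = 138.5·3.6270 − 305.0 = 197.340.
Rounded: 197.

197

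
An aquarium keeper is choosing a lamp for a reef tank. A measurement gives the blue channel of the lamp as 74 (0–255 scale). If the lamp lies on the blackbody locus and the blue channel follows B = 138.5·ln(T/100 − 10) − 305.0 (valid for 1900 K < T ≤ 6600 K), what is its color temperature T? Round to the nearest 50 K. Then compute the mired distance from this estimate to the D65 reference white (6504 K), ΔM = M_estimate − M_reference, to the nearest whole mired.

+238 mireds

ln(t − 10) = (74 + 305.0) / 138.5 = 2.7365.
t − 10 = e^2.7365 = 15.432, so t = 25.432.
T = 100·t = 2543 K → 2550 K to the nearest 50 K.
M_estimate = 10⁶/2550 = 392.16; M_reference = 10⁶/6504 = 153.75.
ΔM = 392.16 − 153.75 = 238.41 → +238 mireds.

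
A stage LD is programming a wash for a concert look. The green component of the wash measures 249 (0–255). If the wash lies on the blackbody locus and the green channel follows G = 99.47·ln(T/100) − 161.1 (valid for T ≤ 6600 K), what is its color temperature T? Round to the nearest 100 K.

ln t = (249 + 161.1) / 99.47 = 4.1229.
t = e^4.1229 = 61.735.
T = 100·t = 6174 K → 6200 K to the nearest 100 K.

6200 K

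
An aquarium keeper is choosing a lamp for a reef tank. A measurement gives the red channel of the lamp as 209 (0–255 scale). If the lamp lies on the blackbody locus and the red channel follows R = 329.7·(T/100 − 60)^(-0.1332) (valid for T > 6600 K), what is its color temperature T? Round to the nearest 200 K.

9000 K

(t − 60)^(-0.1332) = 209/329.7 = 0.63391.
t − 60 = 0.63391^(1/-0.1332) = 0.63391^(-7.508) = 30.639, so t = 90.639.
T = 100·t = 9064 K → 9000 K to the nearest 200 K.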